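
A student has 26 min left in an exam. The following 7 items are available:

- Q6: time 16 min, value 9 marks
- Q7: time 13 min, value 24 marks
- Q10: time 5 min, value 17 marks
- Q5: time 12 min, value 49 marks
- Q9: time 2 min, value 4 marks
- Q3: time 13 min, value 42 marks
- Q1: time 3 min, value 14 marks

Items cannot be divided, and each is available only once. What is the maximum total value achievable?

91 marks

Check high-value combinations within 26 min:
- Q5+Q3: time 12+13=25, value 49+42=91
- Q10+Q5+Q9+Q1: time 5+12+2+3=22, value 17+49+4+14=84
- Q10+Q5+Q1: time 5+12+3=20, value 17+49+14=80
Best: 91 marks.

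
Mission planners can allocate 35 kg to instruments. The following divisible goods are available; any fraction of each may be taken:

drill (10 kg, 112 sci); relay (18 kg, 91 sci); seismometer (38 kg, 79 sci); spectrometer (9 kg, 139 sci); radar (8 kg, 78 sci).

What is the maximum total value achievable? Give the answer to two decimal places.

Take in order of value per unit:
- spectrometer (139/9 per unit): all 9 → value 139, running total 139.00
- drill (112/10 per unit): all 10 → value 112, running total 251.00
- radar (78/8 per unit): all 8 → value 78, running total 329.00
- relay (91/18 per unit): 8 of 18 → value 8×91/18 = 40.4444, running total 369.44
Total 369.44.

369.44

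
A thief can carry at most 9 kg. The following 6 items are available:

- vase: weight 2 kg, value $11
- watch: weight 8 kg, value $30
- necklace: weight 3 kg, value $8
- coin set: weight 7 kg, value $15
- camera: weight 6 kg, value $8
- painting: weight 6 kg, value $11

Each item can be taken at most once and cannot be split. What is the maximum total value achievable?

$30

This is a 0/1 knapsack; check combinations near the capacity.
- watch: weight 8, value 30
- vase+coin set: weight 2+7=9, value 11+15=26
- vase+painting: weight 2+6=8, value 11+11=22
- vase+necklace: weight 2+3=5, value 11+8=19
- vase+camera: weight 2+6=8, value 11+8=19
Best: $30.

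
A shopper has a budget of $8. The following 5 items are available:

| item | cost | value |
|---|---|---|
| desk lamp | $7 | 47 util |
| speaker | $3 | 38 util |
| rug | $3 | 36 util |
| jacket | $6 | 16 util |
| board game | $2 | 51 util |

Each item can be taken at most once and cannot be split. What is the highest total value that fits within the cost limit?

125 util

Check high-value combinations within $8:
- speaker+rug+board game: cost 3+3+2=8, value 38+36+51=125
- speaker+board game: cost 3+2=5, value 38+51=89
- rug+board game: cost 3+2=5, value 36+51=87
- speaker+rug: cost 3+3=6, value 38+36=74
Best: 125 util.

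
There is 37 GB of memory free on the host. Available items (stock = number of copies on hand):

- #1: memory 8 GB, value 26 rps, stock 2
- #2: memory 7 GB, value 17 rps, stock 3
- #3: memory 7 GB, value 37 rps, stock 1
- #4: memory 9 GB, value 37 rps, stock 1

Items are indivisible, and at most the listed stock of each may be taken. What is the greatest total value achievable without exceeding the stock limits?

Top feasible selections:
- 2×#1 + 1×#3 + 1×#4: memory 32, value 126
- 3×#2 + 1×#3 + 1×#4: memory 37, value 125
- 2×#1 + 2×#2 + 1×#3: memory 37, value 123
Best: 126 rps.

126 rps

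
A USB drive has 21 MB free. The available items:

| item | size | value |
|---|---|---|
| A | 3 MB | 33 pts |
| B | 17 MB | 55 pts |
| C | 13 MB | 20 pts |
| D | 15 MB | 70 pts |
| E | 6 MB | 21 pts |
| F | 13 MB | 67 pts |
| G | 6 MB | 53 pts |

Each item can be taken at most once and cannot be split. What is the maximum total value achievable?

123 pts

This is a 0/1 knapsack; check combinations near the capacity.
- D+G: size 15+6=21, value 70+53=123
- F+G: size 13+6=19, value 67+53=120
- A+E+G: size 3+6+6=15, value 33+21+53=107
- A+D: size 3+15=18, value 33+70=103
Best: 123 pts.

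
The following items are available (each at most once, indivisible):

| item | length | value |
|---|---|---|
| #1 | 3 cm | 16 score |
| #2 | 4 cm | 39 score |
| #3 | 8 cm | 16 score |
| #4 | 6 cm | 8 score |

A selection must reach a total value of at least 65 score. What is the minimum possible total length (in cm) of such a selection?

Subsets with value ≥ 65, sorted by total length:
- #1+#2+#3: length 15, value 71
- #1+#2+#3+#4: length 21, value 79
Minimum length: 15 cm.

15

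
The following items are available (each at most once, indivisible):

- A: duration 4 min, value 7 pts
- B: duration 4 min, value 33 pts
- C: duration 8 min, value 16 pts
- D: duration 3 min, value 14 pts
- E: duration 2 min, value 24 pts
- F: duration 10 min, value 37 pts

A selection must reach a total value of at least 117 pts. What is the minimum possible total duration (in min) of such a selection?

Subsets with value ≥ 117, sorted by total duration:
- B+C+D+E+F: duration 27, value 124
- A+B+C+E+F: duration 28, value 117
Minimum duration: 27 min.

27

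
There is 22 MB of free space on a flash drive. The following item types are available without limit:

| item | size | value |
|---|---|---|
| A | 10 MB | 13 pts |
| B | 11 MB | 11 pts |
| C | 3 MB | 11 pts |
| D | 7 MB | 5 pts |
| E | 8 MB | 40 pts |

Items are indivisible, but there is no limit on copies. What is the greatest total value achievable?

102 pts

Best value-per-unit is E at 40/8; filling with it alone gives 2×40 = 80.
Optimal mix: 2×C + 2×E → size 22, value 102.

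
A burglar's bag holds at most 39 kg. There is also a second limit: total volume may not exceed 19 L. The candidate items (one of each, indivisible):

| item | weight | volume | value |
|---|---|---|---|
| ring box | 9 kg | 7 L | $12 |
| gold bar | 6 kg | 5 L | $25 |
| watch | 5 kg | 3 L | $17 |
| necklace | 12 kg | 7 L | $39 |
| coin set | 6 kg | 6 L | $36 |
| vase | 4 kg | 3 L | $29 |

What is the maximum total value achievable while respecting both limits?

$121

Feasible sets respecting both limits:
- watch+necklace+coin set+vase: weight 27, volume 19, value 121
- gold bar+watch+necklace+vase: weight 27, volume 18, value 110
- gold bar+watch+coin set+vase: weight 21, volume 17, value 107
- necklace+coin set+vase: weight 22, volume 16, value 104
Best: $121.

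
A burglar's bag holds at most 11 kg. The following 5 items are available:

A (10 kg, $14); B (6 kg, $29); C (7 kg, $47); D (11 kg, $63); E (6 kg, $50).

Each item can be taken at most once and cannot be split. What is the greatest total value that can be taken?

$63

Check high-value combinations within 11 kg:
- D: weight 11, value 63
- E: weight 6, value 50
- C: weight 7, value 47
- B: weight 6, value 29
Best: $63.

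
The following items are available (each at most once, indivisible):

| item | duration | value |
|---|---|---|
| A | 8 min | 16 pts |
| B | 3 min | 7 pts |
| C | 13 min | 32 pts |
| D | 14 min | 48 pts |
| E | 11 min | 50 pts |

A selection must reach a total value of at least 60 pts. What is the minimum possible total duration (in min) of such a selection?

19

Subsets with value ≥ 60, sorted by total duration:
- A+E: duration 19, value 66
- A+B+E: duration 22, value 73
- A+D: duration 22, value 64
- C+E: duration 24, value 82
Minimum duration: 19 min.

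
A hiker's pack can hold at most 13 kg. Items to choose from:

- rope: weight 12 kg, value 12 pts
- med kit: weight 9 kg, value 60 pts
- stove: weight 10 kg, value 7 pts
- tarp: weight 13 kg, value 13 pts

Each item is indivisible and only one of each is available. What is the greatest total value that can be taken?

60 pts

Check high-value combinations within 13 kg:
- med kit: weight 9, value 60
- tarp: weight 13, value 13
- rope: weight 12, value 12
Best: 60 pts.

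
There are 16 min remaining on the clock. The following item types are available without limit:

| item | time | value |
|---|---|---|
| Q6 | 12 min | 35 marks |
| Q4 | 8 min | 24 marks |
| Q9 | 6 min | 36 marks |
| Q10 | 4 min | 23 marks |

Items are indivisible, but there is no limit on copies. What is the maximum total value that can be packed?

95 marks

Best value-per-unit is Q9 at 36/6; filling with it alone gives 2×36 = 72.
Optimal mix: 2×Q9 + 1×Q10 → time 16, value 95.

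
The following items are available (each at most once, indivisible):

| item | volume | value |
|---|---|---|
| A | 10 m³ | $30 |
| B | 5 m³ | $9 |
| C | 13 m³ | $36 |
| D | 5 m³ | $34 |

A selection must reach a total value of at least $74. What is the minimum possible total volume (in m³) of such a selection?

23

Subsets with value ≥ 74, sorted by total volume:
- B+C+D: volume 23, value 79
- A+C+D: volume 28, value 100
- A+B+C: volume 28, value 75
- A+B+C+D: volume 33, value 109
Minimum volume: 23 m³.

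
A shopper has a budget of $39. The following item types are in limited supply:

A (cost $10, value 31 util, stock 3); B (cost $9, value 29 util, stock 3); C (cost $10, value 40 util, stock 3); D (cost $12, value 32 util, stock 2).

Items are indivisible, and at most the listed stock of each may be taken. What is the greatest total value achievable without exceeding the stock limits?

149 util

Top feasible selections:
- 1×B + 3×C: cost 39, value 149
- 1×A + 1×B + 2×C: cost 39, value 140
- 2×B + 2×C: cost 38, value 138
- 2×A + 1×B + 1×C: cost 39, value 131
Best: 149 util.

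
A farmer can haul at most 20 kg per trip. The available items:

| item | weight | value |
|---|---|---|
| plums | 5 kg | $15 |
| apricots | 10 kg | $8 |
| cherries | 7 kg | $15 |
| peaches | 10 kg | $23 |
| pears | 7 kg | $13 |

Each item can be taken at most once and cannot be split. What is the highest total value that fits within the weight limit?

$43

Check high-value combinations within 20 kg:
- plums+cherries+pears: weight 5+7+7=19, value 15+15+13=43
- plums+peaches: weight 5+10=15, value 15+23=38
- cherries+peaches: weight 7+10=17, value 15+23=38
- peaches+pears: weight 10+7=17, value 23+13=36
Best: $43.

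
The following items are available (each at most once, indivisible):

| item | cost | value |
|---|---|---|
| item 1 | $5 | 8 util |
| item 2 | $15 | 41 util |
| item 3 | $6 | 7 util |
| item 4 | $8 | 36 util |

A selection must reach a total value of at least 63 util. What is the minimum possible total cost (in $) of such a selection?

23

Subsets with value ≥ 63, sorted by total cost:
- item 2+item 4: cost 23, value 77
- item 1+item 2+item 4: cost 28, value 85
- item 2+item 3+item 4: cost 29, value 84
Minimum cost: 23 $.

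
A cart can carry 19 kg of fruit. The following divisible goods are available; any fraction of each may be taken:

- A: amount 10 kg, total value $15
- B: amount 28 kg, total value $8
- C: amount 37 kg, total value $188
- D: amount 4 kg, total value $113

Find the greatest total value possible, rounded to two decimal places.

Take in order of value per unit:
- D (113/4 per unit): all 4 → value 113, running total 113.00
- C (188/37 per unit): 15 of 37 → value 15×188/37 = 76.2162, running total 189.22
Total 189.22.

189.22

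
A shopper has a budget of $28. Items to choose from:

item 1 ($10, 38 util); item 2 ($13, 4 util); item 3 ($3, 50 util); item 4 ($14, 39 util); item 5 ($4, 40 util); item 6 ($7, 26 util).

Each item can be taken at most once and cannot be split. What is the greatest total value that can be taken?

Check high-value combinations within $28:
- item 3+item 4+item 5+item 6: cost 3+14+4+7=28, value 50+39+40+26=155
- item 1+item 3+item 5+item 6: cost 10+3+4+7=24, value 38+50+40+26=154
- item 3+item 4+item 5: cost 3+14+4=21, value 50+39+40=129
- item 1+item 3+item 5: cost 10+3+4=17, value 38+50+40=128
Best: 155 util.

155 util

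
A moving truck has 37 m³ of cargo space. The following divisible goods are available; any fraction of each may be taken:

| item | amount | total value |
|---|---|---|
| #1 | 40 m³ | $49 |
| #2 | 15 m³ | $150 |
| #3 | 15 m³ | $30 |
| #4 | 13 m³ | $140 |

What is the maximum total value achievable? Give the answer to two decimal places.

308.00

Take in order of value per unit:
- #4 (140/13 per unit): all 13 → value 140, running total 140.00
- #2 (150/15 per unit): all 15 → value 150, running total 290.00
- #3 (30/15 per unit): 9 of 15 → value 9×30/15 = 18.0000, running total 308.00
Total 308.00.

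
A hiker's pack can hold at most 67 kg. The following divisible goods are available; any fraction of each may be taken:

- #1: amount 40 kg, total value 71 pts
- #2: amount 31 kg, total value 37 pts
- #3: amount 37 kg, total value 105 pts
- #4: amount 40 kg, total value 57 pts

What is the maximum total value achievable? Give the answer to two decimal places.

158.25

Take in order of value per unit:
- #3 (105/37 per unit): all 37 → value 105, running total 105.00
- #1 (71/40 per unit): 30 of 40 → value 30×71/40 = 53.2500, running total 158.25
Total 158.25.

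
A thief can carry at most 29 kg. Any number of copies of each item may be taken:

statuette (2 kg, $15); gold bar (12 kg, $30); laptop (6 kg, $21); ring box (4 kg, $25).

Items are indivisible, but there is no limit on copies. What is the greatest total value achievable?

$210

Best value-per-unit is statuette at 15/2, and filling with it alone uses weight 14×2=28. No mix of the others beats 14×15 = 210.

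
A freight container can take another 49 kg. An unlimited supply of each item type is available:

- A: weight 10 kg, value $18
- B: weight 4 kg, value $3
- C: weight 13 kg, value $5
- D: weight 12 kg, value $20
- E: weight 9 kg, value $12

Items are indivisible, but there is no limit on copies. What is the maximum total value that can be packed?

$84

Best value-per-unit is A at 18/10; filling with it alone gives 4×18 = 72.
Optimal mix: 4×A + 1×E → weight 49, value 84.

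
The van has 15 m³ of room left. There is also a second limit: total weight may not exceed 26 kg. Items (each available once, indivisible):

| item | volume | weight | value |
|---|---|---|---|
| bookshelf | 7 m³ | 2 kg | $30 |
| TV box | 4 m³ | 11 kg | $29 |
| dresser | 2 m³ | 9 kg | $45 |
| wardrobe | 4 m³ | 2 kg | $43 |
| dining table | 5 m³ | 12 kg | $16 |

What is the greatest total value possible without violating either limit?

$118

Feasible sets respecting both limits:
- bookshelf+dresser+wardrobe: volume 13, weight 13, value 118
- TV box+dresser+wardrobe: volume 10, weight 22, value 117
- bookshelf+TV box+dresser: volume 13, weight 22, value 104
Best: $118.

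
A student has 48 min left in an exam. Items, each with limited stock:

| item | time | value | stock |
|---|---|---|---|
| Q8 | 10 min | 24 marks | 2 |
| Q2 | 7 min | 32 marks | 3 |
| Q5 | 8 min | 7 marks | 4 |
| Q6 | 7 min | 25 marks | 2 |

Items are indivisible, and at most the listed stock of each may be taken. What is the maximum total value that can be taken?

170 marks

Best selections within time 48 and stock limits:
- 1×Q8 + 3×Q2 + 2×Q6: time 45, value 170
- 2×Q8 + 3×Q2 + 1×Q6: time 48, value 169
Best: 170 marks.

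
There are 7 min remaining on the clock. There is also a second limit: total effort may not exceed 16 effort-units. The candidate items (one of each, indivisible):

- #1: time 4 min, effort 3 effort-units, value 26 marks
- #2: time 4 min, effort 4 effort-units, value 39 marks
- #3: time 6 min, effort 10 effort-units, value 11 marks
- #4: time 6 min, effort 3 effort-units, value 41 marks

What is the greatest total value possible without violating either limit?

41 marks

Feasible sets respecting both limits:
- #4: time 6, effort 3, value 41
- #2: time 4, effort 4, value 39
- #1: time 4, effort 3, value 26
Best: 41 marks.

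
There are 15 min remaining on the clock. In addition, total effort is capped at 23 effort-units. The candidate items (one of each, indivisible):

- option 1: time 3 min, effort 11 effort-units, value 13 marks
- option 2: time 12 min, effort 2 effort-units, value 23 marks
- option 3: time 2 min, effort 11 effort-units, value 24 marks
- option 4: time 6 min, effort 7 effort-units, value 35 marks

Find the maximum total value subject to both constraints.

Feasible sets respecting both limits:
- option 3+option 4: time 8, effort 18, value 59
- option 1+option 4: time 9, effort 18, value 48
- option 2+option 3: time 14, effort 13, value 47
- option 1+option 3: time 5, effort 22, value 37
Best: 59 marks.

59 marks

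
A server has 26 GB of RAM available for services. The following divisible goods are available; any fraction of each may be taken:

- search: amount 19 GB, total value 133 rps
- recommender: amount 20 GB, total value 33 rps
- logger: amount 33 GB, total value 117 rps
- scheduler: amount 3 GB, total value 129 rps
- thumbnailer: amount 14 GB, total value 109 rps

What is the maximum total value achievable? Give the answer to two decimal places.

Take in order of value per unit:
- scheduler (129/3 per unit): all 3 → value 129, running total 129.00
- thumbnailer (109/14 per unit): all 14 → value 109, running total 238.00
- search (133/19 per unit): 9 of 19 → value 9×133/19 = 63.0000, running total 301.00
Total 301.00.

301.00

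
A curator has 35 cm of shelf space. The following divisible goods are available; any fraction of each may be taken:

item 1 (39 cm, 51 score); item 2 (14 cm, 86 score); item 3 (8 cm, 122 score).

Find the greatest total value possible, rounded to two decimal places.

Take in order of value per unit:
- item 3 (122/8 per unit): all 8 → value 122, running total 122.00
- item 2 (86/14 per unit): all 14 → value 86, running total 208.00
- item 1 (51/39 per unit): 13 of 39 → value 13×51/39 = 17.0000, running total 225.00
Total 225.00.

225.00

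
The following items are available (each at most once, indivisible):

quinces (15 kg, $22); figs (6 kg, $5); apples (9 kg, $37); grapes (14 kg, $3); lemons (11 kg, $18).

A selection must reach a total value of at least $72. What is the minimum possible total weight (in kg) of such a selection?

Subsets with value ≥ 72, sorted by total weight:
- quinces+apples+lemons: weight 35, value 77
- quinces+figs+apples+lemons: weight 41, value 82
Minimum weight: 35 kg.

35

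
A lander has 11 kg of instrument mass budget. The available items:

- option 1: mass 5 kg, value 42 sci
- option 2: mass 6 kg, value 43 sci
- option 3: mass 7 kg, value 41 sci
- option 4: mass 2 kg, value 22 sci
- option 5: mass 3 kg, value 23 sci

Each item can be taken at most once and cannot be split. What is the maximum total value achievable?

88 sci

Check high-value combinations within 11 kg:
- option 2+option 4+option 5: mass 6+2+3=11, value 43+22+23=88
- option 1+option 4+option 5: mass 5+2+3=10, value 42+22+23=87
- option 1+option 2: mass 5+6=11, value 42+43=85
Best: 88 sci.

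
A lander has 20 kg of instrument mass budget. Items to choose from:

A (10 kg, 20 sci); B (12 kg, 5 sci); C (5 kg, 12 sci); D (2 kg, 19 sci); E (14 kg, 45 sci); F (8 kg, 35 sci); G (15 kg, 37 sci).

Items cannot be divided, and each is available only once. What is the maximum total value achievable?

74 sci

Check high-value combinations within 20 kg:
- A+D+F: mass 10+2+8=20, value 20+19+35=74
- C+D+F: mass 5+2+8=15, value 12+19+35=66
- D+E: mass 2+14=16, value 19+45=64
- C+E: mass 5+14=19, value 12+45=57
Best: 74 sci.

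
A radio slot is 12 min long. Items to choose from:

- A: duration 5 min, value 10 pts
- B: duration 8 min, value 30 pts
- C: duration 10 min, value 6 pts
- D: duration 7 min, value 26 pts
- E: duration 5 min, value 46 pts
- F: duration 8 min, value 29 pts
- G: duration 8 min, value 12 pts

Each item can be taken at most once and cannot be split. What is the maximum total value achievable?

72 pts

Check high-value combinations within 12 min:
- D+E: duration 7+5=12, value 26+46=72
- A+E: duration 5+5=10, value 10+46=56
- E: duration 5, value 46
- A+D: duration 5+7=12, value 10+26=36
Best: 72 pts.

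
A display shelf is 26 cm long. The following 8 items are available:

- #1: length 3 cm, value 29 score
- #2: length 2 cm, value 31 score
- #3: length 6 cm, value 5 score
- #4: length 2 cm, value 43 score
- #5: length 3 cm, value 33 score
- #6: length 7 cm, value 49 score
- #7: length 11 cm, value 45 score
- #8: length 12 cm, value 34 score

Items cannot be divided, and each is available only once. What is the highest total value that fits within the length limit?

This is a 0/1 knapsack; check combinations near the capacity.
- #2+#4+#5+#6+#7: length 2+2+3+7+11=25, value 31+43+33+49+45=201
- #1+#4+#5+#6+#7: length 3+2+3+7+11=26, value 29+43+33+49+45=199
- #1+#2+#4+#6+#7: length 3+2+2+7+11=25, value 29+31+43+49+45=197
- #1+#2+#3+#4+#5+#6: length 3+2+6+2+3+7=23, value 29+31+5+43+33+49=190
Best: 201 score.

201 score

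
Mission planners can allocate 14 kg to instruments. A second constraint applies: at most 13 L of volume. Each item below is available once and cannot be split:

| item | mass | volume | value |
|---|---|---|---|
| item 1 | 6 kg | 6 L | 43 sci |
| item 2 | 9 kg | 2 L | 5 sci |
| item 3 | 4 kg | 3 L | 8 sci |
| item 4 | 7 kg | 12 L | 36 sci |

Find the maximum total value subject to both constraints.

51 sci

Feasible sets respecting both limits:
- item 1+item 3: mass 10, volume 9, value 51
- item 1: mass 6, volume 6, value 43
- item 4: mass 7, volume 12, value 36
Best: 51 sci.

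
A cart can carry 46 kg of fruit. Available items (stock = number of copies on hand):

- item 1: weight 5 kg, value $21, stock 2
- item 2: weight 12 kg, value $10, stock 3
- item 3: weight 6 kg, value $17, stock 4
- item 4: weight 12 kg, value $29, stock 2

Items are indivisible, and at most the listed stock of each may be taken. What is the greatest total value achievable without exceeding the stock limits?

$139

Top feasible selections:
- 2×item 1 + 4×item 3 + 1×item 4: weight 46, value 139
- 2×item 1 + 2×item 3 + 2×item 4: weight 46, value 134
- 2×item 1 + 3×item 3 + 1×item 4: weight 40, value 122
- 2×item 1 + 1×item 2 + 4×item 3: weight 46, value 120
Best: $139.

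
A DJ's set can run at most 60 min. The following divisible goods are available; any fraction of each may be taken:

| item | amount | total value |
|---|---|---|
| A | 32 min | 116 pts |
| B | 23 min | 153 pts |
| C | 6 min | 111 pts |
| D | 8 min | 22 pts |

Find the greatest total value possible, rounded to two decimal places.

Take in order of value per unit:
- C (111/6 per unit): all 6 → value 111, running total 111.00
- B (153/23 per unit): all 23 → value 153, running total 264.00
- A (116/32 per unit): 31 of 32 → value 31×116/32 = 112.3750, running total 376.38
Total 376.38.

376.38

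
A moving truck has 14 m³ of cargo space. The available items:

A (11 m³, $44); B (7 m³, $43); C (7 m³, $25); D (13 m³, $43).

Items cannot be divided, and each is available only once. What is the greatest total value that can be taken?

Check high-value combinations within 14 m³:
- B+C: volume 7+7=14, value 43+25=68
- A: volume 11, value 44
- B: volume 7, value 43
- D: volume 13, value 43
- C: volume 7, value 25
Best: $68.

$68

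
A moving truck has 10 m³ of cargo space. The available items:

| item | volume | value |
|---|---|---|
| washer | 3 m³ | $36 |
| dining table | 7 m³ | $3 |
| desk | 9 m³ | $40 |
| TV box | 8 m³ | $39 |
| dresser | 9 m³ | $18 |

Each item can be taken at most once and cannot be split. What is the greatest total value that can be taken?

Check high-value combinations within 10 m³:
- desk: volume 9, value 40
- TV box: volume 8, value 39
- washer+dining table: volume 3+7=10, value 36+3=39
- washer: volume 3, value 36
- dresser: volume 9, value 18
Best: $40.

$40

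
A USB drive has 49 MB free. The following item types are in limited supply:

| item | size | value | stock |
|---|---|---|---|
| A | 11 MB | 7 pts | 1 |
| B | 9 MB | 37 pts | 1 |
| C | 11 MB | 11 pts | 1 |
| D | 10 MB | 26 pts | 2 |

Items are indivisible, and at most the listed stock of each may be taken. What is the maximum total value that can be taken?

100 pts

Best selections within size 49 and stock limits:
- 1×B + 1×C + 2×D: size 40, value 100
- 1×A + 1×B + 2×D: size 40, value 96
- 1×B + 2×D: size 29, value 89
- 1×A + 1×B + 1×C + 1×D: size 41, value 81
Best: 100 pts.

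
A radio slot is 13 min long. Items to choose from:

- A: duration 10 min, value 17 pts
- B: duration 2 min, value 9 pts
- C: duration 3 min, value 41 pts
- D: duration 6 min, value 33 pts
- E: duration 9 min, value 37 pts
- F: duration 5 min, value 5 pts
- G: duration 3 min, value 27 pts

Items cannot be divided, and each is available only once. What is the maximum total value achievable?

This is a 0/1 knapsack; check combinations near the capacity.
- C+D+G: duration 3+6+3=12, value 41+33+27=101
- B+C+D: duration 2+3+6=11, value 9+41+33=83
- B+C+F+G: duration 2+3+5+3=13, value 9+41+5+27=82
Best: 101 pts.

101 pts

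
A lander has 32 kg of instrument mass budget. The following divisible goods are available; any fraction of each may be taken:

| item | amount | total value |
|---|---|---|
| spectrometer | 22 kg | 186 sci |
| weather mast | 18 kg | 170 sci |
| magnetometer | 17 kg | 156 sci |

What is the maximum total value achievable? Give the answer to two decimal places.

Take in order of value per unit:
- weather mast (170/18 per unit): all 18 → value 170, running total 170.00
- magnetometer (156/17 per unit): 14 of 17 → value 14×156/17 = 128.4706, running total 298.47
Total 298.47.

298.47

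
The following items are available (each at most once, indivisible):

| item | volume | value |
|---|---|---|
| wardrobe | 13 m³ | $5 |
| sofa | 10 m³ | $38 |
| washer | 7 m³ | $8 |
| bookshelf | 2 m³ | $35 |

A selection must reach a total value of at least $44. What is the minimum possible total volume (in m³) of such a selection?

Subsets with value ≥ 44, sorted by total volume:
- sofa+bookshelf: volume 12, value 73
- sofa+washer: volume 17, value 46
- sofa+washer+bookshelf: volume 19, value 81
- wardrobe+washer+bookshelf: volume 22, value 48
Minimum volume: 12 m³.

12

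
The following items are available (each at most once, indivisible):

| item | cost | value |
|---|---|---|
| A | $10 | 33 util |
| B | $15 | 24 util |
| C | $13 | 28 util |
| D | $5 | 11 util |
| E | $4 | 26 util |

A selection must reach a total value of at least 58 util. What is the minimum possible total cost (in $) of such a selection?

14

Subsets with value ≥ 58, sorted by total cost:
- A+E: cost 14, value 59
- A+D+E: cost 19, value 70
- C+D+E: cost 22, value 65
Minimum cost: 14 $.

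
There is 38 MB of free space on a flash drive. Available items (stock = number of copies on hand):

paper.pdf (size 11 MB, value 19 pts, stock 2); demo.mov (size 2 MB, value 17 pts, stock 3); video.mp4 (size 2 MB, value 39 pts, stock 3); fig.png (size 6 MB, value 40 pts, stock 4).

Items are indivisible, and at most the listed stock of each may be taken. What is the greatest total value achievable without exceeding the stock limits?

328 pts

Top feasible selections:
- 3×demo.mov + 3×video.mp4 + 4×fig.png: size 36, value 328
- 2×demo.mov + 3×video.mp4 + 4×fig.png: size 34, value 311
- 1×demo.mov + 3×video.mp4 + 4×fig.png: size 32, value 294
Best: 328 pts.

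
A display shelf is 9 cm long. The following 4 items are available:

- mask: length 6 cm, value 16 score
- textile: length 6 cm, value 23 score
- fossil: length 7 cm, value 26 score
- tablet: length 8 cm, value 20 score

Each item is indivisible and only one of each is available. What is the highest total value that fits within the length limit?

26 score

This is a 0/1 knapsack; check combinations near the capacity.
- fossil: length 7, value 26
- textile: length 6, value 23
- tablet: length 8, value 20
- mask: length 6, value 16
Best: 26 score.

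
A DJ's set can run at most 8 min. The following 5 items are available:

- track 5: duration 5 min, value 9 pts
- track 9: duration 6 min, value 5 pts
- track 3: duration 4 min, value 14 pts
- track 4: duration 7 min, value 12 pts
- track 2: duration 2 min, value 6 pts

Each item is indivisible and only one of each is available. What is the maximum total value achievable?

Check high-value combinations within 8 min:
- track 3+track 2: duration 4+2=6, value 14+6=20
- track 5+track 2: duration 5+2=7, value 9+6=15
- track 3: duration 4, value 14
- track 4: duration 7, value 12
- track 9+track 2: duration 6+2=8, value 5+6=11
Best: 20 pts.

20 pts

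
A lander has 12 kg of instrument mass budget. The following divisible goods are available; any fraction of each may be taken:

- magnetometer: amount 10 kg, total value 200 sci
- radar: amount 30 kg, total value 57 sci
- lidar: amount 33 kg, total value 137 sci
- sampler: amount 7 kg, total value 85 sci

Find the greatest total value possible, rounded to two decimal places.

224.29

Take in order of value per unit:
- magnetometer (200/10 per unit): all 10 → value 200, running total 200.00
- sampler (85/7 per unit): 2 of 7 → value 2×85/7 = 24.2857, running total 224.29
Total 224.29.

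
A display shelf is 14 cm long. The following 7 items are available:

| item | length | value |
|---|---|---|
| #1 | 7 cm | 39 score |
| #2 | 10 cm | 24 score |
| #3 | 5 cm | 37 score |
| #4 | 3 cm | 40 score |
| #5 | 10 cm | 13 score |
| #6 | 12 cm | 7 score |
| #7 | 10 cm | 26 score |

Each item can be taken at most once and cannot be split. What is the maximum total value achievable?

79 score

Check high-value combinations within 14 cm:
- #1+#4: length 7+3=10, value 39+40=79
- #3+#4: length 5+3=8, value 37+40=77
- #1+#3: length 7+5=12, value 39+37=76
- #4+#7: length 3+10=13, value 40+26=66
Best: 79 score.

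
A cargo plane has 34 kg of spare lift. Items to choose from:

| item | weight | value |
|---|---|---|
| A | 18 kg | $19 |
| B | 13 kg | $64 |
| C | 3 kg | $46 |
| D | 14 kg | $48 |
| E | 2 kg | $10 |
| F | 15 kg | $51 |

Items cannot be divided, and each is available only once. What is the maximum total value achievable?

This is a 0/1 knapsack; check combinations near the capacity.
- B+C+E+F: weight 13+3+2+15=33, value 64+46+10+51=171
- B+C+D+E: weight 13+3+14+2=32, value 64+46+48+10=168
- B+C+F: weight 13+3+15=31, value 64+46+51=161
- B+C+D: weight 13+3+14=30, value 64+46+48=158
Best: $171.

$171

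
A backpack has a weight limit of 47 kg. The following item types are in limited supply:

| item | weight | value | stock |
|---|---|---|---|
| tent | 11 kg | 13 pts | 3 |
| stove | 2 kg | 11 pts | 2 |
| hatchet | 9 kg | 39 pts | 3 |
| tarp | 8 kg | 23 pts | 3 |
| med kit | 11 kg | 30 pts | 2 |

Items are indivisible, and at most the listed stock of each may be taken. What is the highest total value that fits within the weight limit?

185 pts

Top feasible selections:
- 2×stove + 3×hatchet + 2×tarp: weight 47, value 185
- 1×stove + 3×hatchet + 2×tarp: weight 45, value 174
- 3×hatchet + 1×tarp + 1×med kit: weight 46, value 170
Best: 185 pts.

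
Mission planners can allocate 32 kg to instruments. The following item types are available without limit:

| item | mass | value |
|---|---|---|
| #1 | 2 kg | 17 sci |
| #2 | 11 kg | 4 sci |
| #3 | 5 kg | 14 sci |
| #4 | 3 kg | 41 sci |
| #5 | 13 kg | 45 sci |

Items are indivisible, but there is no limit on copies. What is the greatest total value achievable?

427 sci

Best value-per-unit is #4 at 41/3; filling with it alone gives 10×41 = 410.
Optimal mix: 1×#1 + 10×#4 → mass 32, value 427.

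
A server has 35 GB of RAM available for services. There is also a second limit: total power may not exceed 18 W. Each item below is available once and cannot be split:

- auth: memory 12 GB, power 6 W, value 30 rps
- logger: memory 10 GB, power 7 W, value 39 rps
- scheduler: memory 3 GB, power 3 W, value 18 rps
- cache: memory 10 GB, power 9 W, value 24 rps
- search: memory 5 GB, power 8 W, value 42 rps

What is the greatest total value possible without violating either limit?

Feasible sets respecting both limits:
- logger+scheduler+search: memory 18, power 18, value 99
- auth+scheduler+search: memory 20, power 17, value 90
- auth+logger+scheduler: memory 25, power 16, value 87
- logger+search: memory 15, power 15, value 81
Best: 99 rps.

99 rps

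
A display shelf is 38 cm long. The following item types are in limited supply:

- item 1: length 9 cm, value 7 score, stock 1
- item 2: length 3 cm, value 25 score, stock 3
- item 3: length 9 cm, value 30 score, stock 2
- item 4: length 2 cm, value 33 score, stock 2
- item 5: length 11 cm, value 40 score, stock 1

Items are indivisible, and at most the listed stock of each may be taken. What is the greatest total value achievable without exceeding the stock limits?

211 score

Best selections within length 38 and stock limits:
- 3×item 2 + 1×item 3 + 2×item 4 + 1×item 5: length 33, value 211
- 3×item 2 + 2×item 3 + 2×item 4: length 31, value 201
- 1×item 2 + 2×item 3 + 2×item 4 + 1×item 5: length 36, value 191
Best: 211 score.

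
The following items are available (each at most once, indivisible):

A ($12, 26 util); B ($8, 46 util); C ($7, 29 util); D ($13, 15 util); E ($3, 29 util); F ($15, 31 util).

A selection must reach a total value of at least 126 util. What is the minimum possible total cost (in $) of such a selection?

Subsets with value ≥ 126, sorted by total cost:
- A+B+C+E: cost 30, value 130
- B+C+E+F: cost 33, value 135
- A+B+E+F: cost 38, value 132
- A+B+C+F: cost 42, value 132
Minimum cost: 30 $.

30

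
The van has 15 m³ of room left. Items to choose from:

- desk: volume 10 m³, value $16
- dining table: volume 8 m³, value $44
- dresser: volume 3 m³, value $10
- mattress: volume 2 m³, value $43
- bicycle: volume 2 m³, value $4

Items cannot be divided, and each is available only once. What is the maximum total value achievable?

$101

Check high-value combinations within 15 m³:
- dining table+dresser+mattress+bicycle: volume 8+3+2+2=15, value 44+10+43+4=101
- dining table+dresser+mattress: volume 8+3+2=13, value 44+10+43=97
- dining table+mattress+bicycle: volume 8+2+2=12, value 44+43+4=91
- dining table+mattress: volume 8+2=10, value 44+43=87
Best: $101.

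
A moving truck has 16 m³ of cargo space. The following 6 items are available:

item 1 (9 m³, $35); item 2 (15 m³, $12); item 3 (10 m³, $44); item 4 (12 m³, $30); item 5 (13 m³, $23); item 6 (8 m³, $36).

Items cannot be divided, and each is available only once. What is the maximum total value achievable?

$44

Check high-value combinations within 16 m³:
- item 3: volume 10, value 44
- item 6: volume 8, value 36
- item 1: volume 9, value 35
- item 4: volume 12, value 30
Best: $44.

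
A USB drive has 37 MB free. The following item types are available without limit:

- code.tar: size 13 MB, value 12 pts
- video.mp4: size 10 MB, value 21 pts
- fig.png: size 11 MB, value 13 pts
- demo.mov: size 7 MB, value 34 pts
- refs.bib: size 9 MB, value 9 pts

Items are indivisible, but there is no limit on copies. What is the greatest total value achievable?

Best value-per-unit is demo.mov at 34/7, and filling with it alone uses size 5×7=35. No mix of the others beats 5×34 = 170.

170 pts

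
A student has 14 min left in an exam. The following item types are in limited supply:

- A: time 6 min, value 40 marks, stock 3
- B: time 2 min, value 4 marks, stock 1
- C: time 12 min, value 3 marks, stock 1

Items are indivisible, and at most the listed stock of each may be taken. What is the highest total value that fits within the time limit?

Top feasible selections:
- 2×A + 1×B: time 14, value 84
- 2×A: time 12, value 80
- 1×A + 1×B: time 8, value 44
Best: 84 marks.

84 marks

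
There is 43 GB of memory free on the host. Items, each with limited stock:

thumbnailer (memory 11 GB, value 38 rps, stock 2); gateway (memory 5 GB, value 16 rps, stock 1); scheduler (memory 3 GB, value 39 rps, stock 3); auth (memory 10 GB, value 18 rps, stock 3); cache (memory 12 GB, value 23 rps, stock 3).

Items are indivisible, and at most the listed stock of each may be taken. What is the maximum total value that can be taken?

216 rps

Top feasible selections:
- 2×thumbnailer + 3×scheduler + 1×cache: memory 43, value 216
- 2×thumbnailer + 3×scheduler + 1×auth: memory 41, value 211
- 2×thumbnailer + 1×gateway + 3×scheduler: memory 36, value 209
- 1×thumbnailer + 3×scheduler + 1×auth + 1×cache: memory 42, value 196
Best: 216 rps.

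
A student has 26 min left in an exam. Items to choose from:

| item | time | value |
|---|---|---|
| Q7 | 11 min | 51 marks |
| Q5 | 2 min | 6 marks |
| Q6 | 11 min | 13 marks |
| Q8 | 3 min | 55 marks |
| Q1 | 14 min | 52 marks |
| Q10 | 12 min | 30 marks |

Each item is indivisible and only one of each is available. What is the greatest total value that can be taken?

136 marks

Check high-value combinations within 26 min:
- Q7+Q8+Q10: time 11+3+12=26, value 51+55+30=136
- Q7+Q6+Q8: time 11+11+3=25, value 51+13+55=119
- Q5+Q8+Q1: time 2+3+14=19, value 6+55+52=113
- Q7+Q5+Q8: time 11+2+3=16, value 51+6+55=112
- Q8+Q1: time 3+14=17, value 55+52=107
Best: 136 marks.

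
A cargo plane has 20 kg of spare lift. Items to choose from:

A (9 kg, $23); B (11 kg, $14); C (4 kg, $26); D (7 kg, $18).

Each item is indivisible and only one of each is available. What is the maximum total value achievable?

Check high-value combinations within 20 kg:
- A+C+D: weight 9+4+7=20, value 23+26+18=67
- A+C: weight 9+4=13, value 23+26=49
- C+D: weight 4+7=11, value 26+18=44
- A+D: weight 9+7=16, value 23+18=41
- B+C: weight 11+4=15, value 14+26=40
Best: $67.

$67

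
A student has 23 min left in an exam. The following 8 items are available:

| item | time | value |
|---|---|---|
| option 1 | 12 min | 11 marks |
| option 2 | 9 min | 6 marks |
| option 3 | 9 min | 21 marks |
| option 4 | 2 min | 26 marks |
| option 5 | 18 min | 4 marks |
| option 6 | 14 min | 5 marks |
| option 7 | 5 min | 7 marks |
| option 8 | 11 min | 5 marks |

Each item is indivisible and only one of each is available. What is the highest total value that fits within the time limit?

Check high-value combinations within 23 min:
- option 1+option 3+option 4: time 12+9+2=23, value 11+21+26=58
- option 3+option 4+option 7: time 9+2+5=16, value 21+26+7=54
- option 2+option 3+option 4: time 9+9+2=20, value 6+21+26=53
Best: 58 marks.

58 marks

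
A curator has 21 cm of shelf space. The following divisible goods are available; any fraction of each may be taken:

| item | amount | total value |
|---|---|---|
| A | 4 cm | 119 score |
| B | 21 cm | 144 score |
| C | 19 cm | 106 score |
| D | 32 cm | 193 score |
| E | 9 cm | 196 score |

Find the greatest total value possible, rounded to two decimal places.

369.86

Take in order of value per unit:
- A (119/4 per unit): all 4 → value 119, running total 119.00
- E (196/9 per unit): all 9 → value 196, running total 315.00
- B (144/21 per unit): 8 of 21 → value 8×144/21 = 54.8571, running total 369.86
Total 369.86.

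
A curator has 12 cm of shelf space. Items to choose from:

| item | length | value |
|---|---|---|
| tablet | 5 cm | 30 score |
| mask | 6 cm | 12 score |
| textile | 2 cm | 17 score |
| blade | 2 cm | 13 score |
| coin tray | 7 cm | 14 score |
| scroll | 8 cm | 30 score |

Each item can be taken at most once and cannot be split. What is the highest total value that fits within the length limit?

Check high-value combinations within 12 cm:
- tablet+textile+blade: length 5+2+2=9, value 30+17+13=60
- textile+blade+scroll: length 2+2+8=12, value 17+13+30=60
- tablet+textile: length 5+2=7, value 30+17=47
- textile+scroll: length 2+8=10, value 17+30=47
- textile+blade+coin tray: length 2+2+7=11, value 17+13+14=44
Best: 60 score.

60 score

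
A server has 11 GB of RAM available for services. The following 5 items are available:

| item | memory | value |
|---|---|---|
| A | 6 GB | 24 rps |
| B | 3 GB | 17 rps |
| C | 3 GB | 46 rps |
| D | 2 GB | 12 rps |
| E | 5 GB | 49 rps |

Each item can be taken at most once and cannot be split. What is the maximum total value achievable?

112 rps

Check high-value combinations within 11 GB:
- B+C+E: memory 3+3+5=11, value 17+46+49=112
- C+D+E: memory 3+2+5=10, value 46+12+49=107
- C+E: memory 3+5=8, value 46+49=95
- A+C+D: memory 6+3+2=11, value 24+46+12=82
- B+D+E: memory 3+2+5=10, value 17+12+49=78
Best: 112 rps.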